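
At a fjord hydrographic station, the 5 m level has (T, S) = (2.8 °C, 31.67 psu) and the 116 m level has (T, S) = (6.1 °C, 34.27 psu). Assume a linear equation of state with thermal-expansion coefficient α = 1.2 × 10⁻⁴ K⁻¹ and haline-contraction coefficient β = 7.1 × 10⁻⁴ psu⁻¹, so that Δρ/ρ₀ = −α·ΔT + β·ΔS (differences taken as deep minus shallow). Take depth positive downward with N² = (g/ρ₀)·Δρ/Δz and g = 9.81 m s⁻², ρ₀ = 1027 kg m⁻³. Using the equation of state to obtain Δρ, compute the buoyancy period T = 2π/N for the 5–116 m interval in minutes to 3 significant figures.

ΔT = +3.3 K, ΔS = +2.60 psu (deep − shallow).
Δρ/ρ₀ = −αΔT + βΔS = -3.96 × 10⁻⁴ + 1.846 × 10⁻³ = 1.45 × 10⁻³, so Δρ ≈ 1.489 kg m⁻³.
N² = (g/ρ₀)·Δρ/Δz = g·(Δρ/ρ₀)/Δz = 9.81 × 1.45 × 10⁻³ / 111 = 1.2815 × 10⁻⁴ s⁻².
N = √(1.2815 × 10⁻⁴) = 0.011320 rad s⁻¹ → T = 2π/N = 555.05 s = 9.2508 min ≈ 9.25 min.

9.25 min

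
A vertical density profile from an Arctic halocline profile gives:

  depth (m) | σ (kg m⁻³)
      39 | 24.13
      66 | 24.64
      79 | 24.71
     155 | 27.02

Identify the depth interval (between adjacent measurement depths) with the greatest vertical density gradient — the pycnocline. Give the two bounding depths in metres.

Compute the density gradient over each adjacent pair:
  39–66 m: Δρ/Δz = 0.51/27 = 0.019 kg m⁻⁴
  66–79 m: Δρ/Δz = 0.07/13 = 5.4 × 10⁻³ kg m⁻⁴
  79–155 m: Δρ/Δz = 2.31/76 = 0.030 kg m⁻⁴
The largest gradient is in the 79–155 m interval — the pycnocline.

79–155 m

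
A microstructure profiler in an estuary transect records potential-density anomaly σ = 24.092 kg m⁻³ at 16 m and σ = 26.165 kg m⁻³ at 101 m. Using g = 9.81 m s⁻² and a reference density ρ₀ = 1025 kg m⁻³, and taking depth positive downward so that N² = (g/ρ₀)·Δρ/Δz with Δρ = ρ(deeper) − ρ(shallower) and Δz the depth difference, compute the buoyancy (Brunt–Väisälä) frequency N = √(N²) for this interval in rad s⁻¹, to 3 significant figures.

Δρ = 1026.165 − 1024.092 = 2.073 kg m⁻³ over Δz = 101 − 16 = 85 m.
N² = (9.81/1025) × (2.073/85) = 2.3341 × 10⁻⁴ s⁻².
N = √(2.3341 × 10⁻⁴) = 0.015278 rad s⁻¹ ≈ 0.0153 rad s⁻¹.
N² > 0, so the interval is statically stable.

0.0153 rad s⁻¹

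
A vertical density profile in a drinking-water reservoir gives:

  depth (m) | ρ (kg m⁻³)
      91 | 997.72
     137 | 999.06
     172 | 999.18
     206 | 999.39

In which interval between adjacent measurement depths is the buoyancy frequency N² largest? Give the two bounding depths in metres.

91–137 m

Compute the density gradient over each adjacent pair:
  91–137 m: Δρ/Δz = 1.34/46 = 0.029 kg m⁻⁴
  137–172 m: Δρ/Δz = 0.12/35 = 3.4 × 10⁻³ kg m⁻⁴
  172–206 m: Δρ/Δz = 0.21/34 = 6.2 × 10⁻³ kg m⁻⁴
The largest gradient is in the 91–137 m interval — the pycnocline.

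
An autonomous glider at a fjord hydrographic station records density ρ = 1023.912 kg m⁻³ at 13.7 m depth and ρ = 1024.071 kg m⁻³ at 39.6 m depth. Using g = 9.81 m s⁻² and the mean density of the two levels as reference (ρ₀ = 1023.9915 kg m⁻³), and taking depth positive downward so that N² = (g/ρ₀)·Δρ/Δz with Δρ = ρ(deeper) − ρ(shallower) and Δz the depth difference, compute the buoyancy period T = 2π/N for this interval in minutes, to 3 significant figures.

13.7 min

Δρ = 1024.071 − 1023.912 = 0.159 kg m⁻³ over Δz = 39.6 − 13.7 = 25.9 m.
N² = (9.81/1023.9915) × (0.159/25.9) = 5.8813 × 10⁻⁵ s⁻².
N = √(5.8813 × 10⁻⁵) = 7.6690 × 10⁻³ rad s⁻¹, so T = 2π/N = 819.30 s = 13.655 min ≈ 13.7 min.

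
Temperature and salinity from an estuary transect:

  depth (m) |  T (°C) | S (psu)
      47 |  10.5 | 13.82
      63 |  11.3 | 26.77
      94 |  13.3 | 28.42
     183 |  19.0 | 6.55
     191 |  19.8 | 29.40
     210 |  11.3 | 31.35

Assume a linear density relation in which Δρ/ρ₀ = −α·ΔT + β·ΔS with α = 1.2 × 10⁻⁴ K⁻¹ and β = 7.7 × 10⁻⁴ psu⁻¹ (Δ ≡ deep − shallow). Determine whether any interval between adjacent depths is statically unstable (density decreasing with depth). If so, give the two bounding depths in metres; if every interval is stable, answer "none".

94–183 m

Evaluate Δρ/ρ₀ = −αΔT + βΔS across each adjacent pair:
  47–63 m: −αΔT+βΔS = −(1.2 × 10⁻⁴)(+0.8)+(7.7 × 10⁻⁴)(+12.95) = 9.9 × 10⁻³ → stable
  63–94 m: −αΔT+βΔS = −(1.2 × 10⁻⁴)(+2.0)+(7.7 × 10⁻⁴)(+1.65) = 1.0 × 10⁻³ → stable
  94–183 m: −αΔT+βΔS = −(1.2 × 10⁻⁴)(+5.7)+(7.7 × 10⁻⁴)(-21.87) = -0.018 → UNSTABLE
  183–191 m: −αΔT+βΔS = −(1.2 × 10⁻⁴)(+0.8)+(7.7 × 10⁻⁴)(+22.85) = 0.017 → stable
  191–210 m: −αΔT+βΔS = −(1.2 × 10⁻⁴)(-8.5)+(7.7 × 10⁻⁴)(+1.95) = 2.5 × 10⁻³ → stable
The 94–183 m interval has Δρ < 0: lighter water underlies denser water.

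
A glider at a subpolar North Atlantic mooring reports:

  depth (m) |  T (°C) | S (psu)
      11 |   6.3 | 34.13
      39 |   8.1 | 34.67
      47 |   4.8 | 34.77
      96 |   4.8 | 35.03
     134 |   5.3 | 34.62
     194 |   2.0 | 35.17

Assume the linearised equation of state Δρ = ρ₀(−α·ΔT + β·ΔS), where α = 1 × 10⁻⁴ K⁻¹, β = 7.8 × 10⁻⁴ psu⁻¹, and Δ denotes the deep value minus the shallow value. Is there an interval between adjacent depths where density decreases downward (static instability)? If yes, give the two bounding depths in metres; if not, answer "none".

96–134 m

Evaluate Δρ/ρ₀ = −αΔT + βΔS across each adjacent pair:
  11–39 m: −αΔT+βΔS = −(1 × 10⁻⁴)(+1.8)+(7.8 × 10⁻⁴)(+0.54) = 2.4 × 10⁻⁴ → stable
  39–47 m: −αΔT+βΔS = −(1 × 10⁻⁴)(-3.3)+(7.8 × 10⁻⁴)(+0.10) = 4.1 × 10⁻⁴ → stable
  47–96 m: −αΔT+βΔS = −(1 × 10⁻⁴)(+0.0)+(7.8 × 10⁻⁴)(+0.26) = 2.0 × 10⁻⁴ → stable
  96–134 m: −αΔT+βΔS = −(1 × 10⁻⁴)(+0.5)+(7.8 × 10⁻⁴)(-0.41) = -3.7 × 10⁻⁴ → UNSTABLE
  134–194 m: −αΔT+βΔS = −(1 × 10⁻⁴)(-3.3)+(7.8 × 10⁻⁴)(+0.55) = 7.6 × 10⁻⁴ → stable
The 96–134 m interval has Δρ < 0: lighter water underlies denser water.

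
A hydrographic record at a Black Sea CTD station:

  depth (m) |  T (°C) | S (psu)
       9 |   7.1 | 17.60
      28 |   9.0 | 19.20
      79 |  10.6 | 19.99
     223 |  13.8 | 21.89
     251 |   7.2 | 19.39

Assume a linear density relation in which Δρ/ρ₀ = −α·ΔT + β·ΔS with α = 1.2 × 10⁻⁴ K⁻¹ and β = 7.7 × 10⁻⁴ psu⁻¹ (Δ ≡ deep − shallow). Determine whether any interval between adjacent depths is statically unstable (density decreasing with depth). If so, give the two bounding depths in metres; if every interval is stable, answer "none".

223–251 m

Evaluate Δρ/ρ₀ = −αΔT + βΔS across each adjacent pair:
  9–28 m: −αΔT+βΔS = −(1.2 × 10⁻⁴)(+1.9)+(7.7 × 10⁻⁴)(+1.60) = 1.0 × 10⁻³ → stable
  28–79 m: −αΔT+βΔS = −(1.2 × 10⁻⁴)(+1.6)+(7.7 × 10⁻⁴)(+0.79) = 4.2 × 10⁻⁴ → stable
  79–223 m: −αΔT+βΔS = −(1.2 × 10⁻⁴)(+3.2)+(7.7 × 10⁻⁴)(+1.90) = 1.1 × 10⁻³ → stable
  223–251 m: −αΔT+βΔS = −(1.2 × 10⁻⁴)(-6.6)+(7.7 × 10⁻⁴)(-2.50) = -1.1 × 10⁻³ → UNSTABLE
The 223–251 m interval has Δρ < 0: lighter water underlies denser water.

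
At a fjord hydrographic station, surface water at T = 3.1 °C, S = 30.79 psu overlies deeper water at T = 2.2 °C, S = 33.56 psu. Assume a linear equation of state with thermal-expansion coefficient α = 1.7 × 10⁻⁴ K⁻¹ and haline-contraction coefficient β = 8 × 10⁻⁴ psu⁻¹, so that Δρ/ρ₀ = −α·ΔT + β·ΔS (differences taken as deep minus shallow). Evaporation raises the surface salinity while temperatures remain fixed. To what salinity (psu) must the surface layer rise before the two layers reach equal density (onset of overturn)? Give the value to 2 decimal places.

33.75 psu

Neutral buoyancy requires −α(T_deep − T_surf) + β(S_deep − S_surf′) = 0.
S_surf′ = S_deep − (α/β)·ΔT = 33.56 − (1.7 × 10⁻⁴/8 × 10⁻⁴)·(-0.9) = 33.7512 psu.
Increase required: 33.7512 − 30.79 = 2.9612 psu.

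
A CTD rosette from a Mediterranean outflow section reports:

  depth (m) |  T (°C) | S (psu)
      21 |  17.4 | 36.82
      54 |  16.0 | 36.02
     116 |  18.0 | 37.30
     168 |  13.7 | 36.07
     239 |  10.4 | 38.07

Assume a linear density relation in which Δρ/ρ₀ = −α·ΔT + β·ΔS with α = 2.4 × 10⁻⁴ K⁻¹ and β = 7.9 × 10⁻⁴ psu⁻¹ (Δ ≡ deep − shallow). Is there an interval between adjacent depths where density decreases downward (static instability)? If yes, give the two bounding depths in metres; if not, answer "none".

21–54 m

Evaluate Δρ/ρ₀ = −αΔT + βΔS across each adjacent pair:
  21–54 m: −αΔT+βΔS = −(2.4 × 10⁻⁴)(-1.4)+(7.9 × 10⁻⁴)(-0.80) = -3.0 × 10⁻⁴ → UNSTABLE
  54–116 m: −αΔT+βΔS = −(2.4 × 10⁻⁴)(+2.0)+(7.9 × 10⁻⁴)(+1.28) = 5.3 × 10⁻⁴ → stable
  116–168 m: −αΔT+βΔS = −(2.4 × 10⁻⁴)(-4.3)+(7.9 × 10⁻⁴)(-1.23) = 6.0 × 10⁻⁵ → stable
  168–239 m: −αΔT+βΔS = −(2.4 × 10⁻⁴)(-3.3)+(7.9 × 10⁻⁴)(+2.00) = 2.4 × 10⁻³ → stable
The 21–54 m interval has Δρ < 0: lighter water underlies denser water.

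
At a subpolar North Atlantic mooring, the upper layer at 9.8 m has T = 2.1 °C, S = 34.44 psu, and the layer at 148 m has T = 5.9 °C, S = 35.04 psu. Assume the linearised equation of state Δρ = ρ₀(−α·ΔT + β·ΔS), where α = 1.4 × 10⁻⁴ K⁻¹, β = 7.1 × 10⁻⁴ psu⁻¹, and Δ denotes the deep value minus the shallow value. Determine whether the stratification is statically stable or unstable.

ΔT = 5.9 − 2.1 = +3.8 K and ΔS = 35.04 − 34.44 = +0.60 psu (deep − shallow).
−αΔT = -5.32 × 10⁻⁴; βΔS = 4.26 × 10⁻⁴; sum Δρ/ρ₀ = -1.06 × 10⁻⁴.
Δρ/ρ₀ < 0, so Δρ < 0: deeper water is lighter → statically unstable; the column would overturn.

unstable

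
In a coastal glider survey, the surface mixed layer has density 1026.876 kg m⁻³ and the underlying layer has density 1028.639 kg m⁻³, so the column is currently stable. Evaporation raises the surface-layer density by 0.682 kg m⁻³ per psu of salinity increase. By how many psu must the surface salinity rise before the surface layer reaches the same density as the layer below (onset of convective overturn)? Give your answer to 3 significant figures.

Density deficit of the surface layer: 1028.639 − 1026.876 = 1.763 kg m⁻³.
Required change = 1.763 / 0.682 = 2.59 psu.

2.59 psu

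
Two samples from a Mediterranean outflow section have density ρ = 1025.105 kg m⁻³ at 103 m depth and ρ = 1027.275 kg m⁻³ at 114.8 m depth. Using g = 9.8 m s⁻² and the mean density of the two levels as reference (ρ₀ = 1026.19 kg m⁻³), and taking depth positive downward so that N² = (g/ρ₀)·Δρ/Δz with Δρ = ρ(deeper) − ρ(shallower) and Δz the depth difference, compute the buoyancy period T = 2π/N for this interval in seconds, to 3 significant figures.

150 s

Δρ = 1027.275 − 1025.105 = 2.170 kg m⁻³ over Δz = 114.8 − 103 = 11.8 m.
N² = (9.8/1026.19) × (2.170/11.8) = 1.7562 × 10⁻³ s⁻².
N = √(1.7562 × 10⁻³) = 0.041907 rad s⁻¹, so T = 2π/N = 149.93 s ≈ 150 s.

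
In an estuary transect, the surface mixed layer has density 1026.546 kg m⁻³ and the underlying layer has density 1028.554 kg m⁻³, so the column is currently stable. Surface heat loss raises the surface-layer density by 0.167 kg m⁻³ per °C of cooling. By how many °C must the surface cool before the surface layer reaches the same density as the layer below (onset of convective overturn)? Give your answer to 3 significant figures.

Density deficit of the surface layer: 1028.554 − 1026.546 = 2.008 kg m⁻³.
Required change = 2.008 / 0.167 = 12.0 °C.

12.0 °C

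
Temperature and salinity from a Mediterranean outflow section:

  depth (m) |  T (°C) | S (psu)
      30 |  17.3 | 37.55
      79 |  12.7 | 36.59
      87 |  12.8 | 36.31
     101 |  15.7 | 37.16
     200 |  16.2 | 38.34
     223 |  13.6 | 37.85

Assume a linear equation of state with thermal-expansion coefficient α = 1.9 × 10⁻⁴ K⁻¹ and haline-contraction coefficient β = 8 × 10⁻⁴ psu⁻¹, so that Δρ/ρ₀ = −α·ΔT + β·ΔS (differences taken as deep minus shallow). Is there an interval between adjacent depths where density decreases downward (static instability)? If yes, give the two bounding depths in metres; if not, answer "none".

Evaluate Δρ/ρ₀ = −αΔT + βΔS across each adjacent pair:
  30–79 m: −αΔT+βΔS = −(1.9 × 10⁻⁴)(-4.6)+(8 × 10⁻⁴)(-0.96) = 1.1 × 10⁻⁴ → stable
  79–87 m: −αΔT+βΔS = −(1.9 × 10⁻⁴)(+0.1)+(8 × 10⁻⁴)(-0.28) = -2.4 × 10⁻⁴ → UNSTABLE
  87–101 m: −αΔT+βΔS = −(1.9 × 10⁻⁴)(+2.9)+(8 × 10⁻⁴)(+0.85) = 1.3 × 10⁻⁴ → stable
  101–200 m: −αΔT+βΔS = −(1.9 × 10⁻⁴)(+0.5)+(8 × 10⁻⁴)(+1.18) = 8.5 × 10⁻⁴ → stable
  200–223 m: −αΔT+βΔS = −(1.9 × 10⁻⁴)(-2.6)+(8 × 10⁻⁴)(-0.49) = 1.0 × 10⁻⁴ → stable
The 79–87 m interval has Δρ < 0: lighter water underlies denser water.

79–87 m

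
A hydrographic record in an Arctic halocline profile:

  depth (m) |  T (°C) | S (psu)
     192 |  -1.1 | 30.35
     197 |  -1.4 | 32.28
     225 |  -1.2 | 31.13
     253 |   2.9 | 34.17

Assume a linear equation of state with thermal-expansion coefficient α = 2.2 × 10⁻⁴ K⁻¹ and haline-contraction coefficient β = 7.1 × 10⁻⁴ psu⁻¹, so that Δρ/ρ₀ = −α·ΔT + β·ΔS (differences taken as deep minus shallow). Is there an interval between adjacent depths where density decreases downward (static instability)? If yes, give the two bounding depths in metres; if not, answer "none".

Evaluate Δρ/ρ₀ = −αΔT + βΔS across each adjacent pair:
  192–197 m: −αΔT+βΔS = −(2.2 × 10⁻⁴)(-0.3)+(7.1 × 10⁻⁴)(+1.93) = 1.4 × 10⁻³ → stable
  197–225 m: −αΔT+βΔS = −(2.2 × 10⁻⁴)(+0.2)+(7.1 × 10⁻⁴)(-1.15) = -8.6 × 10⁻⁴ → UNSTABLE
  225–253 m: −αΔT+βΔS = −(2.2 × 10⁻⁴)(+4.1)+(7.1 × 10⁻⁴)(+3.04) = 1.3 × 10⁻³ → stable
The 197–225 m interval has Δρ < 0: lighter water underlies denser water.

197–225 m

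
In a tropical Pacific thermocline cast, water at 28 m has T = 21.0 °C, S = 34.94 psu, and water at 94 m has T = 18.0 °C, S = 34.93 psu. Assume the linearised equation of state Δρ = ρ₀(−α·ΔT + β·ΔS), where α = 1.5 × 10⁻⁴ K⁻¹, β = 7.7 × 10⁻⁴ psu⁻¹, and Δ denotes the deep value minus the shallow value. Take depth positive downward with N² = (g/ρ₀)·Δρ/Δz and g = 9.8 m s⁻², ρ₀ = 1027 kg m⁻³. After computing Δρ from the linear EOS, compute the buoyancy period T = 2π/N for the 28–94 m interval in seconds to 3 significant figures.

ΔT = -3.0 K, ΔS = -0.01 psu (deep − shallow).
Δρ/ρ₀ = −αΔT + βΔS = 4.50 × 10⁻⁴ − 7.70 × 10⁻⁶ = 4.423 × 10⁻⁴, so Δρ ≈ 0.4542 kg m⁻³.
N² = (g/ρ₀)·Δρ/Δz = g·(Δρ/ρ₀)/Δz = 9.8 × 4.423 × 10⁻⁴ / 66 = 6.5675 × 10⁻⁵ s⁻².
N = √(6.5675 × 10⁻⁵) = 8.1040 × 10⁻³ rad s⁻¹ → T = 2π/N = 775.32 s ≈ 775 s.

775 s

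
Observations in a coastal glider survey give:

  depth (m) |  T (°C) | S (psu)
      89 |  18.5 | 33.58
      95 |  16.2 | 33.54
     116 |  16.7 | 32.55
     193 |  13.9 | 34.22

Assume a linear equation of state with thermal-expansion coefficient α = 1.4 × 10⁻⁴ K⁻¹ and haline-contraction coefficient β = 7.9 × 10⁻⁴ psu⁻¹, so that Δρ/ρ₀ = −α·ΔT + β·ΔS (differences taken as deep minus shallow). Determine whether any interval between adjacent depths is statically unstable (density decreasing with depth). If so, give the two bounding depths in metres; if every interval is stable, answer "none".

Evaluate Δρ/ρ₀ = −αΔT + βΔS across each adjacent pair:
  89–95 m: −αΔT+βΔS = −(1.4 × 10⁻⁴)(-2.3)+(7.9 × 10⁻⁴)(-0.04) = 2.9 × 10⁻⁴ → stable
  95–116 m: −αΔT+βΔS = −(1.4 × 10⁻⁴)(+0.5)+(7.9 × 10⁻⁴)(-0.99) = -8.5 × 10⁻⁴ → UNSTABLE
  116–193 m: −αΔT+βΔS = −(1.4 × 10⁻⁴)(-2.8)+(7.9 × 10⁻⁴)(+1.67) = 1.7 × 10⁻³ → stable
The 95–116 m interval has Δρ < 0: lighter water underlies denser water.

95–116 m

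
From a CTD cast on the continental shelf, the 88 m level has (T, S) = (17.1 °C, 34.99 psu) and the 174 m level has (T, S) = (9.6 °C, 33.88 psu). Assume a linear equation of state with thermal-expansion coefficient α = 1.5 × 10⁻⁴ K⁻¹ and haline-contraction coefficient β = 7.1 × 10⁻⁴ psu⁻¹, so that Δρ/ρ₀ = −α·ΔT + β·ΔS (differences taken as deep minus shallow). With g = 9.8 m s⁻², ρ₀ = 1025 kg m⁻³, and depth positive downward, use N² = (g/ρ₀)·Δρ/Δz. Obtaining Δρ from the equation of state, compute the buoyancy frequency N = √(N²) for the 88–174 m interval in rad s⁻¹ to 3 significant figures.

6.20 × 10⁻³ rad s⁻¹

ΔT = -7.5 K, ΔS = -1.11 psu (deep − shallow).
Δρ/ρ₀ = −αΔT + βΔS = 1.125 × 10⁻³ − 7.881 × 10⁻⁴ = 3.369 × 10⁻⁴, so Δρ ≈ 0.3453 kg m⁻³.
N² = (g/ρ₀)·Δρ/Δz = g·(Δρ/ρ₀)/Δz = 9.8 × 3.369 × 10⁻⁴ / 86 = 3.8391 × 10⁻⁵ s⁻².
N = √(3.8391 × 10⁻⁵) = 6.1960 × 10⁻³ rad s⁻¹ ≈ 6.20 × 10⁻³ rad s⁻¹.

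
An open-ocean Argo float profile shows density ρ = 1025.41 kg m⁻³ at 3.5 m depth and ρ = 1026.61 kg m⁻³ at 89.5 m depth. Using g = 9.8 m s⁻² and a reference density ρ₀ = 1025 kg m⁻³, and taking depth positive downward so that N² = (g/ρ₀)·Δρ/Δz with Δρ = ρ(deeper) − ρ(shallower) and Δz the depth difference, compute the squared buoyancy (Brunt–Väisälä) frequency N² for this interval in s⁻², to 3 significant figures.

Δρ = 1026.61 − 1025.41 = 1.20 kg m⁻³ over Δz = 89.5 − 3.5 = 86 m.
N² = (9.8/1025) × (1.20/86) = 1.3341 × 10⁻⁴ s⁻² ≈ 1.33 × 10⁻⁴ s⁻².
Since Δρ > 0 the layer is stably stratified.

1.33 × 10⁻⁴ s⁻²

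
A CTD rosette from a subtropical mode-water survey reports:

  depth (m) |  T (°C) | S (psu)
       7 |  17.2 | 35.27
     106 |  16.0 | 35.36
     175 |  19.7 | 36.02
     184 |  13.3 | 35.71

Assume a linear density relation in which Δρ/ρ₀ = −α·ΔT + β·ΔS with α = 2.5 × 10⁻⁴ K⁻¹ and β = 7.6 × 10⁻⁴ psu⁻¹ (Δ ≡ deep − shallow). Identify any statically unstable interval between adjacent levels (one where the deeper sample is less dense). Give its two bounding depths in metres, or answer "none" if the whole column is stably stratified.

106–175 m

Evaluate Δρ/ρ₀ = −αΔT + βΔS across each adjacent pair:
  7–106 m: −αΔT+βΔS = −(2.5 × 10⁻⁴)(-1.2)+(7.6 × 10⁻⁴)(+0.09) = 3.7 × 10⁻⁴ → stable
  106–175 m: −αΔT+βΔS = −(2.5 × 10⁻⁴)(+3.7)+(7.6 × 10⁻⁴)(+0.66) = -4.2 × 10⁻⁴ → UNSTABLE
  175–184 m: −αΔT+βΔS = −(2.5 × 10⁻⁴)(-6.4)+(7.6 × 10⁻⁴)(-0.31) = 1.4 × 10⁻³ → stable
The 106–175 m interval has Δρ < 0: lighter water underlies denser water.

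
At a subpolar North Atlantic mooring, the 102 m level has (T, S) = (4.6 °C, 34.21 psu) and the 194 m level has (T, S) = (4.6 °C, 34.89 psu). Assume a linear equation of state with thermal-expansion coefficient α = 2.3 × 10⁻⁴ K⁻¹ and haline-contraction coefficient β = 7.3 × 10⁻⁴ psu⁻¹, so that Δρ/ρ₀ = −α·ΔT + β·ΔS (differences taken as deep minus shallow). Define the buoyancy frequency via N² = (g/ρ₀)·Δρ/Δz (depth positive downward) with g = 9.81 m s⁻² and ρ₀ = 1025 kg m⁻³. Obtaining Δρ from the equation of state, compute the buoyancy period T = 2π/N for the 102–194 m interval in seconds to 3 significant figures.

864 s

ΔT = +0.0 K, ΔS = +0.68 psu (deep − shallow).
Δρ/ρ₀ = −αΔT + βΔS = 0 + 4.964 × 10⁻⁴ = 4.964 × 10⁻⁴, so Δρ ≈ 0.5088 kg m⁻³.
N² = (g/ρ₀)·Δρ/Δz = g·(Δρ/ρ₀)/Δz = 9.81 × 4.964 × 10⁻⁴ / 92 = 5.2931 × 10⁻⁵ s⁻².
N = √(5.2931 × 10⁻⁵) = 7.2754 × 10⁻³ rad s⁻¹ → T = 2π/N = 863.62 s ≈ 864 s.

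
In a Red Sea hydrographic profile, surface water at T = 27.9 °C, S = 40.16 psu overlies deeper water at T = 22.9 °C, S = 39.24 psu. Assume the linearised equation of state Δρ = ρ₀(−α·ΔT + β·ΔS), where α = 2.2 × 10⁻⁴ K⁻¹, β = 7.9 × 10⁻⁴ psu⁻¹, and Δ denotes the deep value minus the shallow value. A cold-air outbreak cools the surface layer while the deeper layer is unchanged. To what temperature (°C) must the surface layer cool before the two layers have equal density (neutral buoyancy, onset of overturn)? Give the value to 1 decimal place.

26.2 °C

Neutral buoyancy requires Δρ = 0, i.e. −α(T_deep − T_surf′) + β(S_deep − S_surf) = 0.
T_surf′ = T_deep − (β/α)·ΔS = 22.9 − (7.9 × 10⁻⁴/2.2 × 10⁻⁴)·(-0.92) = 26.204 °C.
Cooling required: 27.9 − (26.204) = 1.696 °C.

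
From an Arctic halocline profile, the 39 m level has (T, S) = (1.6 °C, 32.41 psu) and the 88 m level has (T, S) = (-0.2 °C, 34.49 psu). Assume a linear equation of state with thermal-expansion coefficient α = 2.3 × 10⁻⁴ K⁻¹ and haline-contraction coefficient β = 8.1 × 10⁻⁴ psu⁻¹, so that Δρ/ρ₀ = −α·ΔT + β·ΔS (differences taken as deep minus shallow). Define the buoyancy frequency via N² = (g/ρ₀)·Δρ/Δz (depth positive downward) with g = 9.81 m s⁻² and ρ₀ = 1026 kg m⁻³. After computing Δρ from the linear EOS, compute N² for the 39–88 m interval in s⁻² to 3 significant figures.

4.20 × 10⁻⁴ s⁻²

ΔT = -1.8 K, ΔS = +2.08 psu (deep − shallow).
Δρ/ρ₀ = −αΔT + βΔS = 4.14 × 10⁻⁴ + 1.6848 × 10⁻³ = 2.0988 × 10⁻³, so Δρ ≈ 2.153 kg m⁻³.
N² = (g/ρ₀)·Δρ/Δz = g·(Δρ/ρ₀)/Δz = 9.81 × 2.0988 × 10⁻³ / 49 = 4.2019 × 10⁻⁴ s⁻² ≈ 4.20 × 10⁻⁴ s⁻².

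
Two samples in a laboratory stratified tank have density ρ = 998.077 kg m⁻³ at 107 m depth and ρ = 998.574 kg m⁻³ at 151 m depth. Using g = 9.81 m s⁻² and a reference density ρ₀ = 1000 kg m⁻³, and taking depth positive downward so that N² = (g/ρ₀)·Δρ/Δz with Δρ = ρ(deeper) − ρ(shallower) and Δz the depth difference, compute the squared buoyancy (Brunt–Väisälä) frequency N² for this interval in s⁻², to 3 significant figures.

Δρ = 998.574 − 998.077 = 0.497 kg m⁻³ over Δz = 151 − 107 = 44 m.
N² = (9.81/1000) × (0.497/44) = 1.1081 × 10⁻⁴ s⁻² ≈ 1.11 × 10⁻⁴ s⁻².

1.11 × 10⁻⁴ s⁻²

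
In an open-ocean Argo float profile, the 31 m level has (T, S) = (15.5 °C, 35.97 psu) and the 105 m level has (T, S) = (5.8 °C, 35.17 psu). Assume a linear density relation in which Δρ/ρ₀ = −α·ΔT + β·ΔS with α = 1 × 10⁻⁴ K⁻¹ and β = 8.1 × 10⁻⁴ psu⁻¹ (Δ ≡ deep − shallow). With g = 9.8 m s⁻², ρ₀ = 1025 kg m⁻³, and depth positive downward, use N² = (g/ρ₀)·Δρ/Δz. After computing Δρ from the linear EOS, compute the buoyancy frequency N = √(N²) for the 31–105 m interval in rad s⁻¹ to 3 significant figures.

ΔT = -9.7 K, ΔS = -0.80 psu (deep − shallow).
Δρ/ρ₀ = −αΔT + βΔS = 9.70 × 10⁻⁴ − 6.48 × 10⁻⁴ = 3.22 × 10⁻⁴, so Δρ ≈ 0.3300 kg m⁻³.
N² = (g/ρ₀)·Δρ/Δz = g·(Δρ/ρ₀)/Δz = 9.8 × 3.22 × 10⁻⁴ / 74 = 4.2643 × 10⁻⁵ s⁻².
N = √(4.2643 × 10⁻⁵) = 6.5302 × 10⁻³ rad s⁻¹ ≈ 6.53 × 10⁻³ rad s⁻¹.

6.53 × 10⁻³ rad s⁻¹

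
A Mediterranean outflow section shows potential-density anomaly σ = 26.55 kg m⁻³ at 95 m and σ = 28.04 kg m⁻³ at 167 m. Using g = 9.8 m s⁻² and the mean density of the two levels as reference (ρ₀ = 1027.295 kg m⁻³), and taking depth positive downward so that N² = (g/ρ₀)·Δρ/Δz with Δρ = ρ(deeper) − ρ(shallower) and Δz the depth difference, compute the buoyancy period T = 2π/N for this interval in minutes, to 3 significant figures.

Δρ = 1028.04 − 1026.55 = 1.49 kg m⁻³ over Δz = 167 − 95 = 72 m.
N² = (9.8/1027.295) × (1.49/72) = 1.9742 × 10⁻⁴ s⁻².
N = √(1.9742 × 10⁻⁴) = 0.014051 rad s⁻¹, so T = 2π/N = 447.17 s = 7.4528 min ≈ 7.45 min.

7.45 min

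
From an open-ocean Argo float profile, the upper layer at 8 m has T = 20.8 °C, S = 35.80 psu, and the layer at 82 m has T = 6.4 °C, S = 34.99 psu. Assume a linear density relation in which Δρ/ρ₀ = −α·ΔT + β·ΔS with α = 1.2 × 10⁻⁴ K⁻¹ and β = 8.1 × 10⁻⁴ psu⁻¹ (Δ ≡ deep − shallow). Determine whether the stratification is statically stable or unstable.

ΔT = 6.4 − 20.8 = -14.4 K and ΔS = 34.99 − 35.80 = -0.81 psu (deep − shallow).
−αΔT = 1.728 × 10⁻³; βΔS = -6.561 × 10⁻⁴; sum Δρ/ρ₀ = 1.0719 × 10⁻³.
Δρ/ρ₀ > 0, so Δρ > 0: deeper water is denser → statically stable.

stable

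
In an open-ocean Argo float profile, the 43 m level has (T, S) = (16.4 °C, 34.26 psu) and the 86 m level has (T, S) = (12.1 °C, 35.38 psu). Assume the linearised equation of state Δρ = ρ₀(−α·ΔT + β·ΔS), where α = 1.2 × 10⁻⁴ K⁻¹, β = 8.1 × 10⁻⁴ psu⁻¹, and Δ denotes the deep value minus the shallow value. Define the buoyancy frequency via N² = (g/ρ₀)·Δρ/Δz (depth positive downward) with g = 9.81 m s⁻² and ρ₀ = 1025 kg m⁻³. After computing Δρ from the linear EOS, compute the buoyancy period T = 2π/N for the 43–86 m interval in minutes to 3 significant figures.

5.81 min

ΔT = -4.3 K, ΔS = +1.12 psu (deep − shallow).
Δρ/ρ₀ = −αΔT + βΔS = 5.16 × 10⁻⁴ + 9.072 × 10⁻⁴ = 1.4232 × 10⁻³, so Δρ ≈ 1.459 kg m⁻³.
N² = (g/ρ₀)·Δρ/Δz = g·(Δρ/ρ₀)/Δz = 9.81 × 1.4232 × 10⁻³ / 43 = 3.2469 × 10⁻⁴ s⁻².
N = √(3.2469 × 10⁻⁴) = 0.018019 rad s⁻¹ → T = 2π/N = 348.70 s = 5.8117 min ≈ 5.81 min.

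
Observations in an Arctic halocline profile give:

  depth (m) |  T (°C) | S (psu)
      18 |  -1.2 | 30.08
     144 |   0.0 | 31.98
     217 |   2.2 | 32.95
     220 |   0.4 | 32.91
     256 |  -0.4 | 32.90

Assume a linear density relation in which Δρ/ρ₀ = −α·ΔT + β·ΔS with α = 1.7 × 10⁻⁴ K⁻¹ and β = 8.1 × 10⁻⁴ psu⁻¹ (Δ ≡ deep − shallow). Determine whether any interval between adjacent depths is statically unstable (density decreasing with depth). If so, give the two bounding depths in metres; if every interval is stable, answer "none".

none

Evaluate Δρ/ρ₀ = −αΔT + βΔS across each adjacent pair:
  18–144 m: −αΔT+βΔS = −(1.7 × 10⁻⁴)(+1.2)+(8.1 × 10⁻⁴)(+1.90) = 1.3 × 10⁻³ → stable
  144–217 m: −αΔT+βΔS = −(1.7 × 10⁻⁴)(+2.2)+(8.1 × 10⁻⁴)(+0.97) = 4.1 × 10⁻⁴ → stable
  217–220 m: −αΔT+βΔS = −(1.7 × 10⁻⁴)(-1.8)+(8.1 × 10⁻⁴)(-0.04) = 2.7 × 10⁻⁴ → stable
  220–256 m: −αΔT+βΔS = −(1.7 × 10⁻⁴)(-0.8)+(8.1 × 10⁻⁴)(-0.01) = 1.3 × 10⁻⁴ → stable
Every interval has Δρ > 0: the column is stably stratified throughout.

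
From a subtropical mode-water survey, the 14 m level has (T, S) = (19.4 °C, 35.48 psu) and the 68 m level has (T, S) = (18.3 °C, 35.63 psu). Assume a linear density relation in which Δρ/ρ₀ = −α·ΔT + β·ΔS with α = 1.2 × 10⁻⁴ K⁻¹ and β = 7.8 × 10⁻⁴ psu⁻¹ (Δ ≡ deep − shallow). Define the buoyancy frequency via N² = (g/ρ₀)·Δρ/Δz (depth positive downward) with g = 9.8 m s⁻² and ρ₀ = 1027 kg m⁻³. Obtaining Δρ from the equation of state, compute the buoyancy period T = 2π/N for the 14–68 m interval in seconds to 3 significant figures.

ΔT = -1.1 K, ΔS = +0.15 psu (deep − shallow).
Δρ/ρ₀ = −αΔT + βΔS = 1.32 × 10⁻⁴ + 1.17 × 10⁻⁴ = 2.49 × 10⁻⁴, so Δρ ≈ 0.2557 kg m⁻³.
N² = (g/ρ₀)·Δρ/Δz = g·(Δρ/ρ₀)/Δz = 9.8 × 2.49 × 10⁻⁴ / 54 = 4.5189 × 10⁻⁵ s⁻².
N = √(4.5189 × 10⁻⁵) = 6.7223 × 10⁻³ rad s⁻¹ → T = 2π/N = 934.68 s ≈ 935 s.

935 s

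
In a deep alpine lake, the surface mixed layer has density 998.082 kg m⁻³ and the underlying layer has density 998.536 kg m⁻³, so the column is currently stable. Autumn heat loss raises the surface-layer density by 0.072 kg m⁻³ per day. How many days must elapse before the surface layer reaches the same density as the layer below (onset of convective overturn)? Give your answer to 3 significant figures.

Density deficit of the surface layer: 998.536 − 998.082 = 0.454 kg m⁻³.
Required change = 0.454 / 0.072 = 6.31 days.

6.31 days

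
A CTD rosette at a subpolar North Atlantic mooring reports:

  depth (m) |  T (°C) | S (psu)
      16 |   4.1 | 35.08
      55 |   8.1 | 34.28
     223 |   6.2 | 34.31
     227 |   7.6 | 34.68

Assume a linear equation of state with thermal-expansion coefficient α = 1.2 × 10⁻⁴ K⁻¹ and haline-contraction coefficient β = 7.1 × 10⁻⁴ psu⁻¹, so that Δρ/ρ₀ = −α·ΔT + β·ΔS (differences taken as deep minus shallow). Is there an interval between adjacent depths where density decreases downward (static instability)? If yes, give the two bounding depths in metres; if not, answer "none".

16–55 m

Evaluate Δρ/ρ₀ = −αΔT + βΔS across each adjacent pair:
  16–55 m: −αΔT+βΔS = −(1.2 × 10⁻⁴)(+4.0)+(7.1 × 10⁻⁴)(-0.80) = -1.0 × 10⁻³ → UNSTABLE
  55–223 m: −αΔT+βΔS = −(1.2 × 10⁻⁴)(-1.9)+(7.1 × 10⁻⁴)(+0.03) = 2.5 × 10⁻⁴ → stable
  223–227 m: −αΔT+βΔS = −(1.2 × 10⁻⁴)(+1.4)+(7.1 × 10⁻⁴)(+0.37) = 9.5 × 10⁻⁵ → stable
The 16–55 m interval has Δρ < 0: lighter water underlies denser water.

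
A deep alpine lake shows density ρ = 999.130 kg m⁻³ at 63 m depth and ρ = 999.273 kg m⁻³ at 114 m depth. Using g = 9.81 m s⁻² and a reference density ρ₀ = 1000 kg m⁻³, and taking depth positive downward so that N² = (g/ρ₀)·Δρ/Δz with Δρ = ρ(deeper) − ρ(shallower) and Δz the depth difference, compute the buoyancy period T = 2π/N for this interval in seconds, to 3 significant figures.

Δρ = 999.273 − 999.130 = 0.143 kg m⁻³ over Δz = 114 − 63 = 51 m.
N² = (9.81/1000) × (0.143/51) = 2.7506 × 10⁻⁵ s⁻².
N = √(2.7506 × 10⁻⁵) = 5.2446 × 10⁻³ rad s⁻¹, so T = 2π/N = 1.1980 × 10³ s ≈ 1.20 × 10³ s.

1.20 × 10³ s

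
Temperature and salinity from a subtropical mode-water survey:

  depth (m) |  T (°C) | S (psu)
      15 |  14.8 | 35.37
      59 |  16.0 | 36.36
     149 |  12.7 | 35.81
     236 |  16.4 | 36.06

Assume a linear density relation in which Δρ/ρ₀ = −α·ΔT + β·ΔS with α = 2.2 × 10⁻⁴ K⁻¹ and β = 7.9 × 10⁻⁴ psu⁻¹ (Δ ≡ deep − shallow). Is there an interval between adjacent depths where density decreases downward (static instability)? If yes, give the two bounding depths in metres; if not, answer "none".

149–236 m

Evaluate Δρ/ρ₀ = −αΔT + βΔS across each adjacent pair:
  15–59 m: −αΔT+βΔS = −(2.2 × 10⁻⁴)(+1.2)+(7.9 × 10⁻⁴)(+0.99) = 5.2 × 10⁻⁴ → stable
  59–149 m: −αΔT+βΔS = −(2.2 × 10⁻⁴)(-3.3)+(7.9 × 10⁻⁴)(-0.55) = 2.9 × 10⁻⁴ → stable
  149–236 m: −αΔT+βΔS = −(2.2 × 10⁻⁴)(+3.7)+(7.9 × 10⁻⁴)(+0.25) = -6.2 × 10⁻⁴ → UNSTABLE
The 149–236 m interval has Δρ < 0: lighter water underlies denser water.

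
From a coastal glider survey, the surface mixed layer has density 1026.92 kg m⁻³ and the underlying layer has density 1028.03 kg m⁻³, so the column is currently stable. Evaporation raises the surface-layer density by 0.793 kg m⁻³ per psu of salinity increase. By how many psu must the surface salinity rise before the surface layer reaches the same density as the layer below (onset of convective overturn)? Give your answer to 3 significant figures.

Density deficit of the surface layer: 1028.03 − 1026.92 = 1.11 kg m⁻³.
Required change = 1.11 / 0.793 = 1.40 psu.

1.40 psu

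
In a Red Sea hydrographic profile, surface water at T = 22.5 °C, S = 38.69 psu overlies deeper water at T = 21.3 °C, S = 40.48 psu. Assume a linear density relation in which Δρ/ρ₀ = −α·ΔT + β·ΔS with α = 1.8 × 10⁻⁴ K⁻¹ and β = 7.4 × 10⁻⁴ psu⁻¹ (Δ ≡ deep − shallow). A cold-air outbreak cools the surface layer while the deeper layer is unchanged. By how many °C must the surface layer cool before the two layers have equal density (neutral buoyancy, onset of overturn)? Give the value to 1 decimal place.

Neutral buoyancy requires Δρ = 0, i.e. −α(T_deep − T_surf′) + β(S_deep − S_surf) = 0.
T_surf′ = T_deep − (β/α)·ΔS = 21.3 − (7.4 × 10⁻⁴/1.8 × 10⁻⁴)·(+1.79) = 13.941 °C.
Cooling required: 22.5 − (13.941) = 8.559 °C.

8.6 °C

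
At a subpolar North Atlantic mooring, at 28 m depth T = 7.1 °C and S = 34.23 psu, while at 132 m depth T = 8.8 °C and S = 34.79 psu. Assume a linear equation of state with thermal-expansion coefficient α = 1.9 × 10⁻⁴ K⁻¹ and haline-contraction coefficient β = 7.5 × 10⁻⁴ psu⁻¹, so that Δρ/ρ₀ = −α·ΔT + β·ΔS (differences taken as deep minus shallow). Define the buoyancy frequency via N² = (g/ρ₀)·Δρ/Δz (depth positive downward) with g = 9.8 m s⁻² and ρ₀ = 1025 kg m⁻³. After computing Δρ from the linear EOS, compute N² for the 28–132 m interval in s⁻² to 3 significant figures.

ΔT = +1.7 K, ΔS = +0.56 psu (deep − shallow).
Δρ/ρ₀ = −αΔT + βΔS = -3.23 × 10⁻⁴ + 4.20 × 10⁻⁴ = 9.70 × 10⁻⁵, so Δρ ≈ 0.09943 kg m⁻³.
N² = (g/ρ₀)·Δρ/Δz = g·(Δρ/ρ₀)/Δz = 9.8 × 9.70 × 10⁻⁵ / 104 = 9.1404 × 10⁻⁶ s⁻² ≈ 9.14 × 10⁻⁶ s⁻².

9.14 × 10⁻⁶ s⁻²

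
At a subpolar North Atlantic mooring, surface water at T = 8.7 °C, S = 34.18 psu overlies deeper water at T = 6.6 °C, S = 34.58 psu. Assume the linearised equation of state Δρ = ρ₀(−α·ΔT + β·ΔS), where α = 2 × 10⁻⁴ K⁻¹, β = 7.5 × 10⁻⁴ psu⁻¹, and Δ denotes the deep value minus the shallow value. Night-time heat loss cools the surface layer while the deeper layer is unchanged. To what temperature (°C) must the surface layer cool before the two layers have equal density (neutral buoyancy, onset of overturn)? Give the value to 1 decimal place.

5.1 °C

Neutral buoyancy requires Δρ = 0, i.e. −α(T_deep − T_surf′) + β(S_deep − S_surf) = 0.
T_surf′ = T_deep − (β/α)·ΔS = 6.6 − (7.5 × 10⁻⁴/2 × 10⁻⁴)·(+0.40) = 5.100 °C.
Cooling required: 8.7 − (5.100) = 3.600 °C.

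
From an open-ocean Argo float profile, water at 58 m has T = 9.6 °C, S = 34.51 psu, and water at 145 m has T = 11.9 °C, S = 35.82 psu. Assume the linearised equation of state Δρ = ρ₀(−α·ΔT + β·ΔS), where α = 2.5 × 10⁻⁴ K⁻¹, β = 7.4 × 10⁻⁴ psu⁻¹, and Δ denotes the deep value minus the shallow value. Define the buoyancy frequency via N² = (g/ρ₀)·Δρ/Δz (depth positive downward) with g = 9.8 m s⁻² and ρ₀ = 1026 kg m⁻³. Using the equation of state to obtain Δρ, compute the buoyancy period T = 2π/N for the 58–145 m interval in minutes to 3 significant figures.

ΔT = +2.3 K, ΔS = +1.31 psu (deep − shallow).
Δρ/ρ₀ = −αΔT + βΔS = -5.75 × 10⁻⁴ + 9.694 × 10⁻⁴ = 3.944 × 10⁻⁴, so Δρ ≈ 0.4047 kg m⁻³.
N² = (g/ρ₀)·Δρ/Δz = g·(Δρ/ρ₀)/Δz = 9.8 × 3.944 × 10⁻⁴ / 87 = 4.4427 × 10⁻⁵ s⁻².
N = √(4.4427 × 10⁻⁵) = 6.6654 × 10⁻³ rad s⁻¹ → T = 2π/N = 942.66 s = 15.711 min ≈ 15.7 min.

15.7 min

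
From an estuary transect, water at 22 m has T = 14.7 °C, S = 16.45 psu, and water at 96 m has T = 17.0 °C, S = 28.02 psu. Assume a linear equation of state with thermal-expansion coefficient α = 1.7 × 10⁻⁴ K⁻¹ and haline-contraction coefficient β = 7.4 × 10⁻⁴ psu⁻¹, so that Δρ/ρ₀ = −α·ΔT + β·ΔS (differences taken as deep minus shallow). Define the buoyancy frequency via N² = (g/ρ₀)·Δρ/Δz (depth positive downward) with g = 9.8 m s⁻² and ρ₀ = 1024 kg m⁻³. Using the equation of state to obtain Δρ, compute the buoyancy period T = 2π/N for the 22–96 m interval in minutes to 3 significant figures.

3.18 min

ΔT = +2.3 K, ΔS = +11.57 psu (deep − shallow).
Δρ/ρ₀ = −αΔT + βΔS = -3.91 × 10⁻⁴ + 8.5618 × 10⁻³ = 8.1708 × 10⁻³, so Δρ ≈ 8.367 kg m⁻³.
N² = (g/ρ₀)·Δρ/Δz = g·(Δρ/ρ₀)/Δz = 9.8 × 8.1708 × 10⁻³ / 74 = 1.0821 × 10⁻³ s⁻².
N = √(1.0821 × 10⁻³) = 0.032895 rad s⁻¹ → T = 2π/N = 191.01 s = 3.1835 min ≈ 3.18 min.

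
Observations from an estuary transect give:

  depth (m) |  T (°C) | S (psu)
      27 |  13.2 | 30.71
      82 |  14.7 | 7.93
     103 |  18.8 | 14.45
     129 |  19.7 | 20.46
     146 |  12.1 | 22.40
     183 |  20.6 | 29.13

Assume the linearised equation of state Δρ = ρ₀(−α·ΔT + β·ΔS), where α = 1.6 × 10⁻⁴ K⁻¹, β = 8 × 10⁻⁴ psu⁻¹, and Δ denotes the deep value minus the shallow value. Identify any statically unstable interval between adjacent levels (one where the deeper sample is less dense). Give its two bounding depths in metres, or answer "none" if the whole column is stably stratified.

Evaluate Δρ/ρ₀ = −αΔT + βΔS across each adjacent pair:
  27–82 m: −αΔT+βΔS = −(1.6 × 10⁻⁴)(+1.5)+(8 × 10⁻⁴)(-22.78) = -0.018 → UNSTABLE
  82–103 m: −αΔT+βΔS = −(1.6 × 10⁻⁴)(+4.1)+(8 × 10⁻⁴)(+6.52) = 4.6 × 10⁻³ → stable
  103–129 m: −αΔT+βΔS = −(1.6 × 10⁻⁴)(+0.9)+(8 × 10⁻⁴)(+6.01) = 4.7 × 10⁻³ → stable
  129–146 m: −αΔT+βΔS = −(1.6 × 10⁻⁴)(-7.6)+(8 × 10⁻⁴)(+1.94) = 2.8 × 10⁻³ → stable
  146–183 m: −αΔT+βΔS = −(1.6 × 10⁻⁴)(+8.5)+(8 × 10⁻⁴)(+6.73) = 4.0 × 10⁻³ → stable
The 27–82 m interval has Δρ < 0: lighter water underlies denser water.

27–82 m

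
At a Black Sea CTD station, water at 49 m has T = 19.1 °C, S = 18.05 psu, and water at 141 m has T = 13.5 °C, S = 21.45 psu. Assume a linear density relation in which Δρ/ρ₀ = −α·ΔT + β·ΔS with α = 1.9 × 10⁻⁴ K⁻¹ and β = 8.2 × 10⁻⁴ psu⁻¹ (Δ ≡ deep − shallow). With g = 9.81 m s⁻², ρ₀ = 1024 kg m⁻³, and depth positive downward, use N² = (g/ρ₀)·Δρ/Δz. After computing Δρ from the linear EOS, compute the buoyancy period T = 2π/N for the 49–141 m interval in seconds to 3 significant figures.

310 s

ΔT = -5.6 K, ΔS = +3.40 psu (deep − shallow).
Δρ/ρ₀ = −αΔT + βΔS = 1.064 × 10⁻³ + 2.788 × 10⁻³ = 3.852 × 10⁻³, so Δρ ≈ 3.944 kg m⁻³.
N² = (g/ρ₀)·Δρ/Δz = g·(Δρ/ρ₀)/Δz = 9.81 × 3.852 × 10⁻³ / 92 = 4.1074 × 10⁻⁴ s⁻².
N = √(4.1074 × 10⁻⁴) = 0.020267 rad s⁻¹ → T = 2π/N = 310.02 s ≈ 310 s.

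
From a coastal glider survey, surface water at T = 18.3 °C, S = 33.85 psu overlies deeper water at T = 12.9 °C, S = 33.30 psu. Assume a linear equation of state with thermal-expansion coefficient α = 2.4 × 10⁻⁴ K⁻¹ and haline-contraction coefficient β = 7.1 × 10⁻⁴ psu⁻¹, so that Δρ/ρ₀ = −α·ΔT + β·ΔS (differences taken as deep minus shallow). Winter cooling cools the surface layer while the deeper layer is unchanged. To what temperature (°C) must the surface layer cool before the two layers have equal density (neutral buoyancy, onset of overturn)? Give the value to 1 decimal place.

14.5 °C

Neutral buoyancy requires Δρ = 0, i.e. −α(T_deep − T_surf′) + β(S_deep − S_surf) = 0.
T_surf′ = T_deep − (β/α)·ΔS = 12.9 − (7.1 × 10⁻⁴/2.4 × 10⁻⁴)·(-0.55) = 14.527 °C.
Cooling required: 18.3 − (14.527) = 3.773 °C.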